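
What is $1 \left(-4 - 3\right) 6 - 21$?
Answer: $-63$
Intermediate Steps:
$1 \left(-4 - 3\right) 6 - 21 = 1 \left(-7\right) 6 - 21 = \left(-7\right) 6 - 21 = -42 - 21 = -63$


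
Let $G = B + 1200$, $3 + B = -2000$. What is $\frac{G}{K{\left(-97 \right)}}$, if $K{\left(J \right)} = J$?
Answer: $\frac{803}{97} \approx 8.2784$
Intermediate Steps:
$B = -2003$ ($B = -3 - 2000 = -2003$)
$G = -803$ ($G = -2003 + 1200 = -803$)
$\frac{G}{K{\left(-97 \right)}} = - \frac{803}{-97} = \left(-803\right) \left(- \frac{1}{97}\right) = \frac{803}{97}$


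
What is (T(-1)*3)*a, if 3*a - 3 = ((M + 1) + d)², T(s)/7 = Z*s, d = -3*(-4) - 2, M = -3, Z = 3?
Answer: -1407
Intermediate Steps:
d = 10 (d = 12 - 2 = 10)
T(s) = 21*s (T(s) = 7*(3*s) = 21*s)
a = 67/3 (a = 1 + ((-3 + 1) + 10)²/3 = 1 + (-2 + 10)²/3 = 1 + (⅓)*8² = 1 + (⅓)*64 = 1 + 64/3 = 67/3 ≈ 22.333)
(T(-1)*3)*a = ((21*(-1))*3)*(67/3) = -21*3*(67/3) = -63*67/3 = -1407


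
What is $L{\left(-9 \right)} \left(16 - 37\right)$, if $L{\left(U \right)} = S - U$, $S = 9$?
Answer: $-378$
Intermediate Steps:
$L{\left(U \right)} = 9 - U$
$L{\left(-9 \right)} \left(16 - 37\right) = \left(9 - -9\right) \left(16 - 37\right) = \left(9 + 9\right) \left(-21\right) = 18 \left(-21\right) = -378$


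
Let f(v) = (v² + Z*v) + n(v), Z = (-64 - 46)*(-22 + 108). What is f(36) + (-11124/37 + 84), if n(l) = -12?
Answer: -12561228/37 ≈ -3.3949e+5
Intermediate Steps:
Z = -9460 (Z = -110*86 = -9460)
f(v) = -12 + v² - 9460*v (f(v) = (v² - 9460*v) - 12 = -12 + v² - 9460*v)
f(36) + (-11124/37 + 84) = (-12 + 36² - 9460*36) + (-11124/37 + 84) = (-12 + 1296 - 340560) + (-11124/37 + 84) = -339276 + (-103*108/37 + 84) = -339276 + (-11124/37 + 84) = -339276 - 8016/37 = -12561228/37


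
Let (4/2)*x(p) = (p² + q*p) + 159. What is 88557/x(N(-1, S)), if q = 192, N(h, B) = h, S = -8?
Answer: -88557/16 ≈ -5534.8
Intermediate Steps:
x(p) = 159/2 + p²/2 + 96*p (x(p) = ((p² + 192*p) + 159)/2 = (159 + p² + 192*p)/2 = 159/2 + p²/2 + 96*p)
88557/x(N(-1, S)) = 88557/(159/2 + (½)*(-1)² + 96*(-1)) = 88557/(159/2 + (½)*1 - 96) = 88557/(159/2 + ½ - 96) = 88557/(-16) = 88557*(-1/16) = -88557/16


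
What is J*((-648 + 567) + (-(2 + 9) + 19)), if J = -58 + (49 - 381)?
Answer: 28470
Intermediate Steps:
J = -390 (J = -58 - 332 = -390)
J*((-648 + 567) + (-(2 + 9) + 19)) = -390*((-648 + 567) + (-(2 + 9) + 19)) = -390*(-81 + (-1*11 + 19)) = -390*(-81 + (-11 + 19)) = -390*(-81 + 8) = -390*(-73) = 28470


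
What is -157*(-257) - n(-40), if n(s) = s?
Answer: 40389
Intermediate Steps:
-157*(-257) - n(-40) = -157*(-257) - 1*(-40) = 40349 + 40 = 40389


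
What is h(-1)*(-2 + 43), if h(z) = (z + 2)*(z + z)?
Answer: -82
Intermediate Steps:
h(z) = 2*z*(2 + z) (h(z) = (2 + z)*(2*z) = 2*z*(2 + z))
h(-1)*(-2 + 43) = (2*(-1)*(2 - 1))*(-2 + 43) = (2*(-1)*1)*41 = -2*41 = -82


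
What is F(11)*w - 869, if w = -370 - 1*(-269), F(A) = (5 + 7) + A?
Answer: -3192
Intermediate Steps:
F(A) = 12 + A
w = -101 (w = -370 + 269 = -101)
F(11)*w - 869 = (12 + 11)*(-101) - 869 = 23*(-101) - 869 = -2323 - 869 = -3192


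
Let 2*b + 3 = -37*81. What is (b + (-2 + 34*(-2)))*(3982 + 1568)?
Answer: -8713500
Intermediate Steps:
b = -1500 (b = -3/2 + (-37*81)/2 = -3/2 + (1/2)*(-2997) = -3/2 - 2997/2 = -1500)
(b + (-2 + 34*(-2)))*(3982 + 1568) = (-1500 + (-2 + 34*(-2)))*(3982 + 1568) = (-1500 + (-2 - 68))*5550 = (-1500 - 70)*5550 = -1570*5550 = -8713500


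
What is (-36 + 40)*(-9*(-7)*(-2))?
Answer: -504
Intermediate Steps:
(-36 + 40)*(-9*(-7)*(-2)) = 4*(63*(-2)) = 4*(-126) = -504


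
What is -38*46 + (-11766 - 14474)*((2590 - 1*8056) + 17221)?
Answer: -308452948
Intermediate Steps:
-38*46 + (-11766 - 14474)*((2590 - 1*8056) + 17221) = -1748 - 26240*((2590 - 8056) + 17221) = -1748 - 26240*(-5466 + 17221) = -1748 - 26240*11755 = -1748 - 308451200 = -308452948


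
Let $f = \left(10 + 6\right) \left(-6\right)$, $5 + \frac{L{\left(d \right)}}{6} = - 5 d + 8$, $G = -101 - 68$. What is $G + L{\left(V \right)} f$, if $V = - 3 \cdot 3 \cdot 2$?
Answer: $-53737$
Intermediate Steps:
$G = -169$
$V = -18$ ($V = - 9 \cdot 2 = \left(-1\right) 18 = -18$)
$L{\left(d \right)} = 18 - 30 d$ ($L{\left(d \right)} = -30 + 6 \left(- 5 d + 8\right) = -30 + 6 \left(8 - 5 d\right) = -30 - \left(-48 + 30 d\right) = 18 - 30 d$)
$f = -96$ ($f = 16 \left(-6\right) = -96$)
$G + L{\left(V \right)} f = -169 + \left(18 - -540\right) \left(-96\right) = -169 + \left(18 + 540\right) \left(-96\right) = -169 + 558 \left(-96\right) = -169 - 53568 = -53737$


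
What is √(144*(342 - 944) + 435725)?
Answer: √349037 ≈ 590.79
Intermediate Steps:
√(144*(342 - 944) + 435725) = √(144*(-602) + 435725) = √(-86688 + 435725) = √349037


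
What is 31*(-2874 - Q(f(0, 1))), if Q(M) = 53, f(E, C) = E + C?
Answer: -90737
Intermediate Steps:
f(E, C) = C + E
31*(-2874 - Q(f(0, 1))) = 31*(-2874 - 1*53) = 31*(-2874 - 53) = 31*(-2927) = -90737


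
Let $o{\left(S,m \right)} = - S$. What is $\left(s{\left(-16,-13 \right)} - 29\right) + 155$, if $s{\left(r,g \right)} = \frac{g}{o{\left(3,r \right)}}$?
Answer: $\frac{391}{3} \approx 130.33$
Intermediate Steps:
$s{\left(r,g \right)} = - \frac{g}{3}$ ($s{\left(r,g \right)} = \frac{g}{\left(-1\right) 3} = \frac{g}{-3} = g \left(- \frac{1}{3}\right) = - \frac{g}{3}$)
$\left(s{\left(-16,-13 \right)} - 29\right) + 155 = \left(\left(- \frac{1}{3}\right) \left(-13\right) - 29\right) + 155 = \left(\frac{13}{3} - 29\right) + 155 = - \frac{74}{3} + 155 = \frac{391}{3}$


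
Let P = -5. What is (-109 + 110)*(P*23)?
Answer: -115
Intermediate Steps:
(-109 + 110)*(P*23) = (-109 + 110)*(-5*23) = 1*(-115) = -115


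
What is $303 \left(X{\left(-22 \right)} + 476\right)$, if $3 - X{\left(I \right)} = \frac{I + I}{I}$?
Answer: $144531$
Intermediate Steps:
$X{\left(I \right)} = 1$ ($X{\left(I \right)} = 3 - \frac{I + I}{I} = 3 - \frac{2 I}{I} = 3 - 2 = 1$)
$303 \left(X{\left(-22 \right)} + 476\right) = 303 \left(1 + 476\right) = 303 \cdot 477 = 144531$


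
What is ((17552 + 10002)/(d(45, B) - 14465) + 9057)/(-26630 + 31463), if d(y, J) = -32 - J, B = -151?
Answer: 64952084/34667109 ≈ 1.8736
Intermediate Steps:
((17552 + 10002)/(d(45, B) - 14465) + 9057)/(-26630 + 31463) = ((17552 + 10002)/((-32 - 1*(-151)) - 14465) + 9057)/(-26630 + 31463) = (27554/((-32 + 151) - 14465) + 9057)/4833 = (27554/(119 - 14465) + 9057)*(1/4833) = (27554/(-14346) + 9057)*(1/4833) = (27554*(-1/14346) + 9057)*(1/4833) = (-13777/7173 + 9057)*(1/4833) = (64952084/7173)*(1/4833) = 64952084/34667109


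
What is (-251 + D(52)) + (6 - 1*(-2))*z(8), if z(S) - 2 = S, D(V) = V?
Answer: -119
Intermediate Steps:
z(S) = 2 + S
(-251 + D(52)) + (6 - 1*(-2))*z(8) = (-251 + 52) + (6 - 1*(-2))*(2 + 8) = -199 + (6 + 2)*10 = -199 + 8*10 = -199 + 80 = -119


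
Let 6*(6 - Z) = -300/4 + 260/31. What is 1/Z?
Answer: 186/3181 ≈ 0.058472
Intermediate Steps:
Z = 3181/186 (Z = 6 - (-300/4 + 260/31)/6 = 6 - (-300*¼ + 260*(1/31))/6 = 6 - (-75 + 260/31)/6 = 6 - ⅙*(-2065/31) = 6 + 2065/186 = 3181/186 ≈ 17.102)
1/Z = 1/(3181/186) = 186/3181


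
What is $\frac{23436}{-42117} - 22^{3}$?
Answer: $- \frac{149495084}{14039} \approx -10649.0$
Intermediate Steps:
$\frac{23436}{-42117} - 22^{3} = 23436 \left(- \frac{1}{42117}\right) - 10648 = - \frac{7812}{14039} - 10648 = - \frac{149495084}{14039}$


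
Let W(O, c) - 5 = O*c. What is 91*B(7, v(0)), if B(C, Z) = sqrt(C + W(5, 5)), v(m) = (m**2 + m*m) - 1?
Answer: 91*sqrt(37) ≈ 553.53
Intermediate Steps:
v(m) = -1 + 2*m**2 (v(m) = (m**2 + m**2) - 1 = 2*m**2 - 1 = -1 + 2*m**2)
W(O, c) = 5 + O*c
B(C, Z) = sqrt(30 + C) (B(C, Z) = sqrt(C + (5 + 5*5)) = sqrt(C + (5 + 25)) = sqrt(C + 30) = sqrt(30 + C))
91*B(7, v(0)) = 91*sqrt(30 + 7) = 91*sqrt(37)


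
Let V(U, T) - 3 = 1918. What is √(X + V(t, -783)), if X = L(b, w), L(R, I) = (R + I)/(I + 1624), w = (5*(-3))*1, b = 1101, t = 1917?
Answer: 5*√198999511/1609 ≈ 43.837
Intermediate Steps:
w = -15 (w = -15*1 = -15)
L(R, I) = (I + R)/(1624 + I)
X = 1086/1609 (X = (-15 + 1101)/(1624 - 15) = 1086/1609 ≈ 0.67495)
V(U, T) = 1921 (V(U, T) = 3 + 1918 = 1921)
√(X + V(t, -783)) = √(1086/1609 + 1921) = √(3091975/1609) = 5*√198999511/1609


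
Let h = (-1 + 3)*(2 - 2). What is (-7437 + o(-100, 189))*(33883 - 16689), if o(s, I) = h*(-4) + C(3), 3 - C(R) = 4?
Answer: -127888972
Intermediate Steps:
C(R) = -1 (C(R) = 3 - 1*4 = 3 - 4 = -1)
h = 0 (h = 2*0 = 0)
o(s, I) = -1 (o(s, I) = 0*(-4) - 1 = 0 - 1 = -1)
(-7437 + o(-100, 189))*(33883 - 16689) = (-7437 - 1)*(33883 - 16689) = -7438*17194 = -127888972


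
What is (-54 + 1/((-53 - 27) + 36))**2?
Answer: 5650129/1936 ≈ 2918.5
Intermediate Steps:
(-54 + 1/((-53 - 27) + 36))**2 = (-54 + 1/(-80 + 36))**2 = (-54 + 1/(-44))**2 = (-54 - 1/44)**2 = (-2377/44)**2 = 5650129/1936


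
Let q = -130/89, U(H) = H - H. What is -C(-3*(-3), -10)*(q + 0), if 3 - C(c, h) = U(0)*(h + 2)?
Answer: 390/89 ≈ 4.3820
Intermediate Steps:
U(H) = 0
q = -130/89 (q = -130*1/89 = -130/89 ≈ -1.4607)
C(c, h) = 3 (C(c, h) = 3 - 0*(h + 2) = 3 - 0*(2 + h) = 3 - 1*0 = 3 + 0 = 3)
-C(-3*(-3), -10)*(q + 0) = -3*(-130/89 + 0) = -3*(-130)/89 = -1*(-390/89) = 390/89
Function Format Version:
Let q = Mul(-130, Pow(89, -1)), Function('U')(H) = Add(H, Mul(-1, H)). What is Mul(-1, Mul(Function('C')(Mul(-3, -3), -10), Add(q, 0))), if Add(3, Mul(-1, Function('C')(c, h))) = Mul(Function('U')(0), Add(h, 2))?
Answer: Rational(390, 89) ≈ 4.3820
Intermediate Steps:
Function('U')(H) = 0
q = Rational(-130, 89) (q = Mul(-130, Rational(1, 89)) = Rational(-130, 89) ≈ -1.4607)
Function('C')(c, h) = 3 (Function('C')(c, h) = Add(3, Mul(-1, Mul(0, Add(h, 2)))) = Add(3, Mul(-1, Mul(0, Add(2, h)))) = Add(3, Mul(-1, 0)) = Add(3, 0) = 3)
Mul(-1, Mul(Function('C')(Mul(-3, -3), -10), Add(q, 0))) = Mul(-1, Mul(3, Add(Rational(-130, 89), 0))) = Mul(-1, Mul(3, Rational(-130, 89))) = Mul(-1, Rational(-390, 89)) = Rational(390, 89)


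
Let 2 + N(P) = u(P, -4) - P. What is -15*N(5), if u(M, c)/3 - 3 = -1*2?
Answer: 60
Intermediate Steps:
u(M, c) = 3 (u(M, c) = 9 + 3*(-1*2) = 9 + 3*(-2) = 9 - 6 = 3)
N(P) = 1 - P (N(P) = -2 + (3 - P) = 1 - P)
-15*N(5) = -15*(1 - 1*5) = -15*(1 - 5) = -15*(-4) = 60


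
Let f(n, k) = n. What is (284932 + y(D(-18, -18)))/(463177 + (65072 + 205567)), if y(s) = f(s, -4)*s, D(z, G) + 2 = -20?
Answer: 35677/91727 ≈ 0.38895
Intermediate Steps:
D(z, G) = -22 (D(z, G) = -2 - 20 = -22)
y(s) = s² (y(s) = s*s = s²)
(284932 + y(D(-18, -18)))/(463177 + (65072 + 205567)) = (284932 + (-22)²)/(463177 + (65072 + 205567)) = (284932 + 484)/(463177 + 270639) = 285416/733816 = 285416*(1/733816) = 35677/91727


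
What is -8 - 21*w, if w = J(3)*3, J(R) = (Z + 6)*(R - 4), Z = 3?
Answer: 559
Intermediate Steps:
J(R) = -36 + 9*R (J(R) = (3 + 6)*(R - 4) = 9*(-4 + R) = -36 + 9*R)
w = -27 (w = (-36 + 9*3)*3 = (-36 + 27)*3 = -9*3 = -27)
-8 - 21*w = -8 - 21*(-27) = -8 + 567 = 559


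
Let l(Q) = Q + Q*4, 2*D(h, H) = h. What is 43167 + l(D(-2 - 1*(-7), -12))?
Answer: 86359/2 ≈ 43180.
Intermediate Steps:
D(h, H) = h/2
l(Q) = 5*Q (l(Q) = Q + 4*Q = 5*Q)
43167 + l(D(-2 - 1*(-7), -12)) = 43167 + 5*((-2 - 1*(-7))/2) = 43167 + 5*((-2 + 7)/2) = 43167 + 5*((1/2)*5) = 43167 + 5*(5/2) = 43167 + 25/2 = 86359/2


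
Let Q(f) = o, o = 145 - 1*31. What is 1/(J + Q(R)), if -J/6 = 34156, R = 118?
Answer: -1/204822 ≈ -4.8823e-6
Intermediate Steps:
J = -204936 (J = -6*34156 = -204936)
o = 114 (o = 145 - 31 = 114)
Q(f) = 114
1/(J + Q(R)) = 1/(-204936 + 114) = 1/(-204822) = -1/204822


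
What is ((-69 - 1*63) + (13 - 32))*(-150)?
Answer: 22650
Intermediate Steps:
((-69 - 1*63) + (13 - 32))*(-150) = ((-69 - 63) - 19)*(-150) = (-132 - 19)*(-150) = -151*(-150) = 22650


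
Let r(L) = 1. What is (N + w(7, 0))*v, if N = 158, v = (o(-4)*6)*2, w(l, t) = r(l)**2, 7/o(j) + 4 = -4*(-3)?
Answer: 3339/2 ≈ 1669.5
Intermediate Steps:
o(j) = 7/8 (o(j) = 7/(-4 - 4*(-3)) = 7/(-4 + 12) = 7/8)
w(l, t) = 1 (w(l, t) = 1**2 = 1)
v = 21/2 (v = ((7/8)*6)*2 = (21/4)*2 = 21/2 ≈ 10.500)
(N + w(7, 0))*v = (158 + 1)*(21/2) = 159*(21/2) = 3339/2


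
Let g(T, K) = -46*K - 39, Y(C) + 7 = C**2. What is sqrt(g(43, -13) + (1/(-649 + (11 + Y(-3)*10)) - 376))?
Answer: sqrt(69891474)/618 ≈ 13.528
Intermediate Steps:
Y(C) = -7 + C**2
g(T, K) = -39 - 46*K
sqrt(g(43, -13) + (1/(-649 + (11 + Y(-3)*10)) - 376)) = sqrt((-39 - 46*(-13)) + (1/(-649 + (11 + (-7 + (-3)**2)*10)) - 376)) = sqrt((-39 + 598) + (1/(-649 + (11 + (-7 + 9)*10)) - 376)) = sqrt(559 + (1/(-649 + (11 + 2*10)) - 376)) = sqrt(559 + (1/(-649 + (11 + 20)) - 376)) = sqrt(559 + (1/(-649 + 31) - 376)) = sqrt(559 + (1/(-618) - 376)) = sqrt(559 + (-1/618 - 376)) = sqrt(559 - 232369/618) = sqrt(113093/618) = sqrt(69891474)/618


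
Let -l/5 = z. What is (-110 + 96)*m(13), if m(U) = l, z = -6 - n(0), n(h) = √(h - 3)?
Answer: -420 - 70*I*√3 ≈ -420.0 - 121.24*I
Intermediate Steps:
n(h) = √(-3 + h)
z = -6 - I*√3 (z = -6 - √(-3 + 0) = -6 - √(-3) = -6 - I*√3 ≈ -6.0 - 1.732*I)
l = 30 + 5*I*√3 (l = -5*(-6 - I*√3) = 30 + 5*I*√3 ≈ 30.0 + 8.6602*I)
m(U) = 30 + 5*I*√3
(-110 + 96)*m(13) = (-110 + 96)*(30 + 5*I*√3) = -14*(30 + 5*I*√3) = -420 - 70*I*√3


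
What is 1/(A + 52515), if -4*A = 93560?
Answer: 1/29125 ≈ 3.4335e-5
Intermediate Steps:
A = -23390 (A = -¼*93560 = -23390)
1/(A + 52515) = 1/(-23390 + 52515) = 1/29125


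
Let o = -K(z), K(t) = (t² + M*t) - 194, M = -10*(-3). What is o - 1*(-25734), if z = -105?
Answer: 18053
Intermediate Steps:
M = 30
K(t) = -194 + t² + 30*t (K(t) = (t² + 30*t) - 194 = -194 + t² + 30*t)
o = -7681 (o = -(-194 + (-105)² + 30*(-105)) = -(-194 + 11025 - 3150) = -1*7681 = -7681)
o - 1*(-25734) = -7681 - 1*(-25734) = -7681 + 25734 = 18053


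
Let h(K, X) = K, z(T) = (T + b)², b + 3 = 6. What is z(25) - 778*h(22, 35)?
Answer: -16332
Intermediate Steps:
b = 3 (b = -3 + 6 = 3)
z(T) = (3 + T)² (z(T) = (T + 3)² = (3 + T)²)
z(25) - 778*h(22, 35) = (3 + 25)² - 778*22 = 28² - 17116 = 784 - 17116 = -16332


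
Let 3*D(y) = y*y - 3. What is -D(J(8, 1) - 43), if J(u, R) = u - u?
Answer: -1846/3 ≈ -615.33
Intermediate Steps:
J(u, R) = 0
D(y) = -1 + y²/3 (D(y) = (y*y - 3)/3 = (y² - 3)/3 = (-3 + y²)/3 = -1 + y²/3)
-D(J(8, 1) - 43) = -(-1 + (0 - 43)²/3) = -(-1 + (⅓)*(-43)²) = -(-1 + (⅓)*1849) = -(-1 + 1849/3) = -1*1846/3 = -1846/3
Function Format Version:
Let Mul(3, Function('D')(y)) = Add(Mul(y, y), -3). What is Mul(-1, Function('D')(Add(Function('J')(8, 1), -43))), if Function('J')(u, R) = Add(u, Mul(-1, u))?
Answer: Rational(-1846, 3) ≈ -615.33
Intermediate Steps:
Function('J')(u, R) = 0
Function('D')(y) = Add(-1, Mul(Rational(1, 3), Pow(y, 2))) (Function('D')(y) = Mul(Rational(1, 3), Add(Mul(y, y), -3)) = Mul(Rational(1, 3), Add(Pow(y, 2), -3)) = Mul(Rational(1, 3), Add(-3, Pow(y, 2))) = Add(-1, Mul(Rational(1, 3), Pow(y, 2))))
Mul(-1, Function('D')(Add(Function('J')(8, 1), -43))) = Mul(-1, Add(-1, Mul(Rational(1, 3), Pow(Add(0, -43), 2)))) = Mul(-1, Add(-1, Mul(Rational(1, 3), Pow(-43, 2)))) = Mul(-1, Add(-1, Mul(Rational(1, 3), 1849))) = Mul(-1, Add(-1, Rational(1849, 3))) = Mul(-1, Rational(1846, 3)) = Rational(-1846, 3)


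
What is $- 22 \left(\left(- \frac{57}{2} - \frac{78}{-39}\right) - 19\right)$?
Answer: $1001$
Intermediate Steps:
$- 22 \left(\left(- \frac{57}{2} - \frac{78}{-39}\right) - 19\right) = - 22 \left(\left(\left(-57\right) \frac{1}{2} - -2\right) - 19\right) = - 22 \left(\left(- \frac{57}{2} + 2\right) - 19\right) = - 22 \left(- \frac{53}{2} - 19\right) = \left(-22\right) \left(- \frac{91}{2}\right) = 1001$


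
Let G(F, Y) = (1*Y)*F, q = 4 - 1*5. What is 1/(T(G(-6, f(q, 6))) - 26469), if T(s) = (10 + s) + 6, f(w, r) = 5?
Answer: -1/26483 ≈ -3.7760e-5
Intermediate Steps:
q = -1 (q = 4 - 5 = -1)
G(F, Y) = F*Y (G(F, Y) = Y*F = F*Y)
T(s) = 16 + s
1/(T(G(-6, f(q, 6))) - 26469) = 1/((16 - 6*5) - 26469) = 1/((16 - 30) - 26469) = 1/(-14 - 26469) = 1/(-26483) = -1/26483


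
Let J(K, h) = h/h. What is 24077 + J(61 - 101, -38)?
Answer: 24078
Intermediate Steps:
J(K, h) = 1
24077 + J(61 - 101, -38) = 24077 + 1 = 24078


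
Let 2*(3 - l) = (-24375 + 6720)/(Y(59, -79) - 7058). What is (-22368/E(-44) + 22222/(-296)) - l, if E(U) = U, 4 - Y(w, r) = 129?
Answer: 458740153/1063084 ≈ 431.52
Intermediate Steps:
Y(w, r) = -125 (Y(w, r) = 4 - 1*129 = 4 - 129 = -125)
l = 2313/1306 (l = 3 - (-24375 + 6720)/(2*(-125 - 7058)) = 3 - (-17655)/(2*(-7183)) = 3 - (-17655)*(-1)/(2*7183) = 3 - ½*1605/653 = 3 - 1605/1306 = 2313/1306 ≈ 1.7711)
(-22368/E(-44) + 22222/(-296)) - l = (-22368/(-44) + 22222/(-296)) - 1*2313/1306 = (-22368*(-1/44) + 22222*(-1/296)) - 2313/1306 = (5592/11 - 11111/148) - 2313/1306 = 705395/1628 - 2313/1306 = 458740153/1063084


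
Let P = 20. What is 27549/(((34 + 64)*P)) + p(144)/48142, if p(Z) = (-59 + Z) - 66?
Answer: 663150599/47179160 ≈ 14.056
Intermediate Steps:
p(Z) = -125 + Z
27549/(((34 + 64)*P)) + p(144)/48142 = 27549/(((34 + 64)*20)) + (-125 + 144)/48142 = 27549/((98*20)) + 19*(1/48142) = 27549/1960 + 19/48142 = 663150599/47179160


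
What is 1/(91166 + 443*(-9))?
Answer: 1/87179 ≈ 1.1471e-5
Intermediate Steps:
1/(91166 + 443*(-9)) = 1/(91166 - 3987) = 1/87179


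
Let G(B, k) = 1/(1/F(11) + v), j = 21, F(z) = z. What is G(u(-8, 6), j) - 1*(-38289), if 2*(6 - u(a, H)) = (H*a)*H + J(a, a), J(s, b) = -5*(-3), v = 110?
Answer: 46367990/1211 ≈ 38289.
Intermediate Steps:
J(s, b) = 15
u(a, H) = -3/2 - a*H²/2 (u(a, H) = 6 - ((H*a)*H + 15)/2 = 6 - (a*H² + 15)/2 = 6 - (15 + a*H²)/2 = 6 + (-15/2 - a*H²/2) = -3/2 - a*H²/2)
G(B, k) = 11/1211 (G(B, k) = 1/(1/11 + 110) = 1/(1211/11) = 11/1211)
G(u(-8, 6), j) - 1*(-38289) = 11/1211 - 1*(-38289) = 11/1211 + 38289 = 46367990/1211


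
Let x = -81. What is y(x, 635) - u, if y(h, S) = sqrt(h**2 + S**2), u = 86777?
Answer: -86777 + sqrt(409786) ≈ -86137.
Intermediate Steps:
y(h, S) = sqrt(S**2 + h**2)
y(x, 635) - u = sqrt(635**2 + (-81)**2) - 1*86777 = sqrt(403225 + 6561) - 86777 = sqrt(409786) - 86777 = -86777 + sqrt(409786)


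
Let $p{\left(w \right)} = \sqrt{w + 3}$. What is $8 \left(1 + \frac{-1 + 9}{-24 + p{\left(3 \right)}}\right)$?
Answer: $\frac{504}{95} - \frac{32 \sqrt{6}}{285} \approx 5.0302$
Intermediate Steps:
$p{\left(w \right)} = \sqrt{3 + w}$
$8 \left(1 + \frac{-1 + 9}{-24 + p{\left(3 \right)}}\right) = 8 \left(1 + \frac{-1 + 9}{-24 + \sqrt{3 + 3}}\right) = 8 \left(1 + \frac{8}{-24 + \sqrt{6}}\right) = 8 + \frac{64}{-24 + \sqrt{6}}$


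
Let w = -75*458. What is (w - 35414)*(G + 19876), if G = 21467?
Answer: -2884253052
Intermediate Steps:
w = -34350
(w - 35414)*(G + 19876) = (-34350 - 35414)*(21467 + 19876) = -69764*41343 = -2884253052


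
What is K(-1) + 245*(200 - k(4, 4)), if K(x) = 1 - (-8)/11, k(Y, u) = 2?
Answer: 533629/11 ≈ 48512.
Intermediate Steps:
K(x) = 19/11 (K(x) = 1 - (-8)/11 = 1 - 1*(-8/11) = 1 + 8/11 = 19/11)
K(-1) + 245*(200 - k(4, 4)) = 19/11 + 245*(200 - 1*2) = 19/11 + 245*(200 - 2) = 19/11 + 245*198 = 19/11 + 48510 = 533629/11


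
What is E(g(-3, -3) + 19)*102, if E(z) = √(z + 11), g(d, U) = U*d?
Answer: 102*√39 ≈ 636.99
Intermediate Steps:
E(z) = √(11 + z)
E(g(-3, -3) + 19)*102 = √(11 + (-3*(-3) + 19))*102 = √(11 + (9 + 19))*102 = √(11 + 28)*102 = √39*102 = 102*√39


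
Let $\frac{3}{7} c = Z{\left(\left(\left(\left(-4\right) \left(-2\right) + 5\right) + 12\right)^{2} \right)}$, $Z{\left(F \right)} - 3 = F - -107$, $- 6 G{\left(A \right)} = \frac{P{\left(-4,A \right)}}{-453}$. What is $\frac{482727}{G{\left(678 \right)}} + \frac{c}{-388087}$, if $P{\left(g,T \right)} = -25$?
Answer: $- \frac{72741474161951}{1386025} \approx -5.2482 \cdot 10^{7}$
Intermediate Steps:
$G{\left(A \right)} = - \frac{25}{2718}$ ($G{\left(A \right)} = - \frac{\left(-25\right) \frac{1}{-453}}{6} = - \frac{\left(-25\right) \left(- \frac{1}{453}\right)}{6} = \left(- \frac{1}{6}\right) \frac{25}{453} = - \frac{25}{2718}$)
$Z{\left(F \right)} = 110 + F$ ($Z{\left(F \right)} = 3 + \left(F - -107\right) = 3 + \left(F + 107\right) = 3 + \left(107 + F\right) = 110 + F$)
$c = 1715$ ($c = \frac{7 \left(110 + \left(\left(\left(-4\right) \left(-2\right) + 5\right) + 12\right)^{2}\right)}{3} = \frac{7 \left(110 + \left(\left(8 + 5\right) + 12\right)^{2}\right)}{3} = \frac{7 \left(110 + \left(13 + 12\right)^{2}\right)}{3} = \frac{7 \left(110 + 25^{2}\right)}{3} = \frac{7 \left(110 + 625\right)}{3} = \frac{7}{3} \cdot 735 = 1715$)
$\frac{482727}{G{\left(678 \right)}} + \frac{c}{-388087} = \frac{482727}{- \frac{25}{2718}} + \frac{1715}{-388087} = 482727 \left(- \frac{2718}{25}\right) + 1715 \left(- \frac{1}{388087}\right) = - \frac{1312051986}{25} - \frac{245}{55441} = - \frac{72741474161951}{1386025}$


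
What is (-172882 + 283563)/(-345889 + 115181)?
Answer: -110681/230708 ≈ -0.47974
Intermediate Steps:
(-172882 + 283563)/(-345889 + 115181) = 110681/(-230708) = 110681*(-1/230708) = -110681/230708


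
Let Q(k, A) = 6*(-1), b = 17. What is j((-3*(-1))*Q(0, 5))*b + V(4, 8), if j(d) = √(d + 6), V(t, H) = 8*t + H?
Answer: 40 + 34*I*√3 ≈ 40.0 + 58.89*I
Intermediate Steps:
Q(k, A) = -6
V(t, H) = H + 8*t
j(d) = √(6 + d)
j((-3*(-1))*Q(0, 5))*b + V(4, 8) = √(6 - 3*(-1)*(-6))*17 + (8 + 8*4) = √(6 + 3*(-6))*17 + (8 + 32) = √(6 - 18)*17 + 40 = √(-12)*17 + 40 = (2*I*√3)*17 + 40 = 34*I*√3 + 40 = 40 + 34*I*√3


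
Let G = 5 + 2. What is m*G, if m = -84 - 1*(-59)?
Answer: -175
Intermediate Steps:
G = 7
m = -25 (m = -84 + 59 = -25)
m*G = -25*7 = -175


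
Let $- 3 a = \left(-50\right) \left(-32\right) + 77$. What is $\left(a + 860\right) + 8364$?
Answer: $8665$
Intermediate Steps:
$a = -559$ ($a = - \frac{\left(-50\right) \left(-32\right) + 77}{3} = - \frac{1600 + 77}{3} = \left(- \frac{1}{3}\right) 1677 = -559$)
$\left(a + 860\right) + 8364 = \left(-559 + 860\right) + 8364 = 301 + 8364 = 8665$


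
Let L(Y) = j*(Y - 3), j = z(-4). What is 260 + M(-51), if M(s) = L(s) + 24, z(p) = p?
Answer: 500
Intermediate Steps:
j = -4
L(Y) = 12 - 4*Y (L(Y) = -4*(Y - 3) = -4*(-3 + Y) = 12 - 4*Y)
M(s) = 36 - 4*s (M(s) = (12 - 4*s) + 24 = 36 - 4*s)
260 + M(-51) = 260 + (36 - 4*(-51)) = 260 + (36 + 204) = 260 + 240 = 500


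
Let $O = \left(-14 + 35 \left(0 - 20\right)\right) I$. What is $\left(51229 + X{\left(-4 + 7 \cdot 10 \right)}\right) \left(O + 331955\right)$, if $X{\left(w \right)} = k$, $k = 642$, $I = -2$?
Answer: $17292909593$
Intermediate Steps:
$X{\left(w \right)} = 642$
$O = 1428$ ($O = \left(-14 + 35 \left(0 - 20\right)\right) \left(-2\right) = \left(-14 + 35 \left(-20\right)\right) \left(-2\right) = \left(-14 - 700\right) \left(-2\right) = \left(-714\right) \left(-2\right) = 1428$)
$\left(51229 + X{\left(-4 + 7 \cdot 10 \right)}\right) \left(O + 331955\right) = \left(51229 + 642\right) \left(1428 + 331955\right) = 51871 \cdot 333383 = 17292909593$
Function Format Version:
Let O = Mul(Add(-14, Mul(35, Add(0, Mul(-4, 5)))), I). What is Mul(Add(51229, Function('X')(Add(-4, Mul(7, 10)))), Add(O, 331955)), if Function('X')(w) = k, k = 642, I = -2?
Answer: 17292909593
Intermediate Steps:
Function('X')(w) = 642
O = 1428 (O = Mul(Add(-14, Mul(35, Add(0, Mul(-4, 5)))), -2) = Mul(Add(-14, Mul(35, Add(0, -20))), -2) = Mul(Add(-14, Mul(35, -20)), -2) = Mul(Add(-14, -700), -2) = Mul(-714, -2) = 1428)
Mul(Add(51229, Function('X')(Add(-4, Mul(7, 10)))), Add(O, 331955)) = Mul(Add(51229, 642), Add(1428, 331955)) = Mul(51871, 333383) = 17292909593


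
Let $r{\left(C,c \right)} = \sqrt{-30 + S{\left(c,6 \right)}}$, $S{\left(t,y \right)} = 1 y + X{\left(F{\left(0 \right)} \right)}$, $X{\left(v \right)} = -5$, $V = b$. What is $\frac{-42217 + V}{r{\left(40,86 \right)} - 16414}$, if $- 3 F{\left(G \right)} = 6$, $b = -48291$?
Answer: $\frac{4657048}{844575} + \frac{8228 i \sqrt{29}}{24492675} \approx 5.5141 + 0.0018091 i$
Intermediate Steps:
$F{\left(G \right)} = -2$ ($F{\left(G \right)} = \left(- \frac{1}{3}\right) 6 = -2$)
$V = -48291$
$S{\left(t,y \right)} = -5 + y$ ($S{\left(t,y \right)} = 1 y - 5 = y - 5 = -5 + y$)
$r{\left(C,c \right)} = i \sqrt{29}$ ($r{\left(C,c \right)} = \sqrt{-30 + \left(-5 + 6\right)} = \sqrt{-30 + 1} = \sqrt{-29} = i \sqrt{29}$)
$\frac{-42217 + V}{r{\left(40,86 \right)} - 16414} = \frac{-42217 - 48291}{i \sqrt{29} - 16414} = - \frac{90508}{-16414 + i \sqrt{29}}$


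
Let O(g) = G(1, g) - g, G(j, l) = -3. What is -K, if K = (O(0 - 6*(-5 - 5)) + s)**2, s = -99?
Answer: -26244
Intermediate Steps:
O(g) = -3 - g
K = 26244 (K = ((-3 - (0 - 6*(-5 - 5))) - 99)**2 = ((-3 - (0 - 6*(-10))) - 99)**2 = ((-3 - (0 - 1*(-60))) - 99)**2 = ((-3 - (0 + 60)) - 99)**2 = ((-3 - 1*60) - 99)**2 = ((-3 - 60) - 99)**2 = (-63 - 99)**2 = (-162)**2 = 26244)
-K = -1*26244 = -26244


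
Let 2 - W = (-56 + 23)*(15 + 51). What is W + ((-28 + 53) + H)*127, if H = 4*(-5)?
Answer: 2815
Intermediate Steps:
H = -20
W = 2180 (W = 2 - (-56 + 23)*(15 + 51) = 2 - (-33)*66 = 2 - 1*(-2178) = 2 + 2178 = 2180)
W + ((-28 + 53) + H)*127 = 2180 + ((-28 + 53) - 20)*127 = 2180 + (25 - 20)*127 = 2180 + 5*127 = 2180 + 635 = 2815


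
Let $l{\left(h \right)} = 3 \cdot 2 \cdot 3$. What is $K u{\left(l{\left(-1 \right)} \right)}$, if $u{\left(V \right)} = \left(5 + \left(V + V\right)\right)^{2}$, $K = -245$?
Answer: $-411845$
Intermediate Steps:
$l{\left(h \right)} = 18$ ($l{\left(h \right)} = 6 \cdot 3 = 18$)
$u{\left(V \right)} = \left(5 + 2 V\right)^{2}$
$K u{\left(l{\left(-1 \right)} \right)} = - 245 \left(5 + 2 \cdot 18\right)^{2} = - 245 \left(5 + 36\right)^{2} = - 245 \cdot 41^{2} = \left(-245\right) 1681 = -411845$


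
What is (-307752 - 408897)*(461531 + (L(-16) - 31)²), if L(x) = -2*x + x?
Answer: -330916975644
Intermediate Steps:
L(x) = -x
(-307752 - 408897)*(461531 + (L(-16) - 31)²) = (-307752 - 408897)*(461531 + (-1*(-16) - 31)²) = -716649*(461531 + (16 - 31)²) = -716649*(461531 + (-15)²) = -716649*(461531 + 225) = -716649*461756 = -330916975644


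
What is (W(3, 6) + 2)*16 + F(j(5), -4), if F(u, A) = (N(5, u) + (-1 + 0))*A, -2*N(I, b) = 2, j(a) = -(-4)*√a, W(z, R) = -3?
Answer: -8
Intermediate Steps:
j(a) = 4*√a
N(I, b) = -1 (N(I, b) = -½*2 = -1)
F(u, A) = -2*A (F(u, A) = (-1 + (-1 + 0))*A = (-1 - 1)*A = -2*A)
(W(3, 6) + 2)*16 + F(j(5), -4) = (-3 + 2)*16 - 2*(-4) = -1*16 + 8 = -16 + 8 = -8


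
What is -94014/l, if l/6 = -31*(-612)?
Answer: -1741/2108 ≈ -0.82590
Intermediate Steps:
l = 113832 (l = 6*(-31*(-612)) = 6*18972 = 113832)
-94014/l = -94014/113832 = -94014*1/113832 = -1741/2108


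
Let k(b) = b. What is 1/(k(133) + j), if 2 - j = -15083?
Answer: 1/15218 ≈ 6.5712e-5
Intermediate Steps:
j = 15085 (j = 2 - 1*(-15083) = 2 + 15083 = 15085)
1/(k(133) + j) = 1/(133 + 15085) = 1/15218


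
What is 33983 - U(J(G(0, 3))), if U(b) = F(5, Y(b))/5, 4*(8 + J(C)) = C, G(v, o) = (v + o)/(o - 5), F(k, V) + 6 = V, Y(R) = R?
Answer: 271887/8 ≈ 33986.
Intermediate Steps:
F(k, V) = -6 + V
G(v, o) = (o + v)/(-5 + o)
J(C) = -8 + C/4
U(b) = -6/5 + b/5 (U(b) = (-6 + b)/5 = -6/5 + b/5)
33983 - U(J(G(0, 3))) = 33983 - (-6/5 + (-8 + ((3 + 0)/(-5 + 3))/4)/5) = 33983 - (-6/5 + (-8 + (3/(-2))/4)/5) = 33983 - (-6/5 + (-8 + (-½*3)/4)/5) = 33983 - (-6/5 + (-8 + (¼)*(-3/2))/5) = 33983 - (-6/5 + (-8 - 3/8)/5) = 33983 - (-6/5 + (⅕)*(-67/8)) = 33983 - (-6/5 - 67/40) = 33983 - 1*(-23/8) = 33983 + 23/8 = 271887/8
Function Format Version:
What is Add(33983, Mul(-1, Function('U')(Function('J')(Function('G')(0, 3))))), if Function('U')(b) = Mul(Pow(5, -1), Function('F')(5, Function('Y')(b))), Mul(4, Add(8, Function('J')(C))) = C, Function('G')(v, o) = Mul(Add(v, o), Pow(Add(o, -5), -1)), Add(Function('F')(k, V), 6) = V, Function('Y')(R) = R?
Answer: Rational(271887, 8) ≈ 33986.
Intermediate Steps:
Function('F')(k, V) = Add(-6, V)
Function('G')(v, o) = Mul(Pow(Add(-5, o), -1), Add(o, v)) (Function('G')(v, o) = Mul(Add(o, v), Pow(Add(-5, o), -1)) = Mul(Pow(Add(-5, o), -1), Add(o, v)))
Function('J')(C) = Add(-8, Mul(Rational(1, 4), C))
Function('U')(b) = Add(Rational(-6, 5), Mul(Rational(1, 5), b)) (Function('U')(b) = Mul(Pow(5, -1), Add(-6, b)) = Mul(Rational(1, 5), Add(-6, b)) = Add(Rational(-6, 5), Mul(Rational(1, 5), b)))
Add(33983, Mul(-1, Function('U')(Function('J')(Function('G')(0, 3))))) = Add(33983, Mul(-1, Add(Rational(-6, 5), Mul(Rational(1, 5), Add(-8, Mul(Rational(1, 4), Mul(Pow(Add(-5, 3), -1), Add(3, 0)))))))) = Add(33983, Mul(-1, Add(Rational(-6, 5), Mul(Rational(1, 5), Add(-8, Mul(Rational(1, 4), Mul(Pow(-2, -1), 3))))))) = Add(33983, Mul(-1, Add(Rational(-6, 5), Mul(Rational(1, 5), Add(-8, Mul(Rational(1, 4), Mul(Rational(-1, 2), 3))))))) = Add(33983, Mul(-1, Add(Rational(-6, 5), Mul(Rational(1, 5), Add(-8, Mul(Rational(1, 4), Rational(-3, 2))))))) = Add(33983, Mul(-1, Add(Rational(-6, 5), Mul(Rational(1, 5), Add(-8, Rational(-3, 8)))))) = Add(33983, Mul(-1, Add(Rational(-6, 5), Mul(Rational(1, 5), Rational(-67, 8))))) = Add(33983, Mul(-1, Add(Rational(-6, 5), Rational(-67, 40)))) = Add(33983, Mul(-1, Rational(-23, 8))) = Add(33983, Rational(23, 8)) = Rational(271887, 8)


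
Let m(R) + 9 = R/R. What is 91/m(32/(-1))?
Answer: -91/8 ≈ -11.375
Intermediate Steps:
m(R) = -8 (m(R) = -9 + R/R = -9 + 1 = -8)
91/m(32/(-1)) = 91/(-8) = 91*(-⅛) = -91/8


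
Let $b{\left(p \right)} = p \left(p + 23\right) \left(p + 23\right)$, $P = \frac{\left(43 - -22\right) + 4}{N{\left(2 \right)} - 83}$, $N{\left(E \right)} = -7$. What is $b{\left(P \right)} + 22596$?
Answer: $\frac{599859553}{27000} \approx 22217.0$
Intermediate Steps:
$P = - \frac{23}{30}$ ($P = \frac{\left(43 - -22\right) + 4}{-7 - 83} = \frac{\left(43 + 22\right) + 4}{-90} = \left(65 + 4\right) \left(- \frac{1}{90}\right) = 69 \left(- \frac{1}{90}\right) = - \frac{23}{30} \approx -0.76667$)
$b{\left(p \right)} = p \left(23 + p\right)^{2}$ ($b{\left(p \right)} = p \left(23 + p\right) \left(23 + p\right) = p \left(23 + p\right)^{2}$)
$b{\left(P \right)} + 22596 = - \frac{23 \left(23 - \frac{23}{30}\right)^{2}}{30} + 22596 = - \frac{23 \left(\frac{667}{30}\right)^{2}}{30} + 22596 = \left(- \frac{23}{30}\right) \frac{444889}{900} + 22596 = - \frac{10232447}{27000} + 22596 = \frac{599859553}{27000}$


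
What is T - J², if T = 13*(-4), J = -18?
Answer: -376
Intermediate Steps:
T = -52
T - J² = -52 - 1*(-18)² = -52 - 1*324 = -52 - 324 = -376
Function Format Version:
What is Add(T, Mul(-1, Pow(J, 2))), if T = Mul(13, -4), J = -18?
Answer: -376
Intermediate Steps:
T = -52
Add(T, Mul(-1, Pow(J, 2))) = Add(-52, Mul(-1, Pow(-18, 2))) = Add(-52, Mul(-1, 324)) = Add(-52, -324) = -376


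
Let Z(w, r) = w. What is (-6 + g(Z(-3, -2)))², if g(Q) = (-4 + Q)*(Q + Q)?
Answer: 1296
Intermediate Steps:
g(Q) = 2*Q*(-4 + Q) (g(Q) = (-4 + Q)*(2*Q) = 2*Q*(-4 + Q))
(-6 + g(Z(-3, -2)))² = (-6 + 2*(-3)*(-4 - 3))² = (-6 + 2*(-3)*(-7))² = (-6 + 42)² = 36² = 1296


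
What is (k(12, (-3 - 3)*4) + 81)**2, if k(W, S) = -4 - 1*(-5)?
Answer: 6724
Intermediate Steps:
k(W, S) = 1 (k(W, S) = -4 + 5 = 1)
(k(12, (-3 - 3)*4) + 81)**2 = (1 + 81)**2 = 82**2 = 6724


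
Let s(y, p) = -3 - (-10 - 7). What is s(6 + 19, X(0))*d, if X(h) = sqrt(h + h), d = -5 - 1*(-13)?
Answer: 112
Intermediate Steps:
d = 8 (d = -5 + 13 = 8)
X(h) = sqrt(2)*sqrt(h) (X(h) = sqrt(2*h) = sqrt(2)*sqrt(h))
s(y, p) = 14 (s(y, p) = -3 - 1*(-17) = -3 + 17 = 14)
s(6 + 19, X(0))*d = 14*8 = 112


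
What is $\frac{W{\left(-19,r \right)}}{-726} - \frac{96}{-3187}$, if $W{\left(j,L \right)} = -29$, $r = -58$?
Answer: $\frac{162119}{2313762} \approx 0.070067$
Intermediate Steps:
$\frac{W{\left(-19,r \right)}}{-726} - \frac{96}{-3187} = - \frac{29}{-726} - \frac{96}{-3187} = \left(-29\right) \left(- \frac{1}{726}\right) - - \frac{96}{3187} = \frac{29}{726} + \frac{96}{3187} = \frac{162119}{2313762}$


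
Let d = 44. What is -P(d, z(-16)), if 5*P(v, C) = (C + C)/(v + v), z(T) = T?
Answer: 4/55 ≈ 0.072727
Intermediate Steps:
P(v, C) = C/(5*v) (P(v, C) = ((C + C)/(v + v))/5 = ((2*C)/((2*v)))/5 = ((2*C)*(1/(2*v)))/5 = (C/v)/5 = C/(5*v))
-P(d, z(-16)) = -(-16)/(5*44) = -1*(-4/55) = 4/55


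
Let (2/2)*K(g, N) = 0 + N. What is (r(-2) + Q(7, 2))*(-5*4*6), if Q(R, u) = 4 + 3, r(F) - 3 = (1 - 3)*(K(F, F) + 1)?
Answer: -1440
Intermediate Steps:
K(g, N) = N (K(g, N) = 0 + N = N)
r(F) = 1 - 2*F (r(F) = 3 + (1 - 3)*(F + 1) = 3 - 2*(1 + F) = 3 + (-2 - 2*F) = 1 - 2*F)
Q(R, u) = 7
(r(-2) + Q(7, 2))*(-5*4*6) = ((1 - 2*(-2)) + 7)*(-5*4*6) = ((1 + 4) + 7)*(-20*6) = (5 + 7)*(-120) = 12*(-120) = -1440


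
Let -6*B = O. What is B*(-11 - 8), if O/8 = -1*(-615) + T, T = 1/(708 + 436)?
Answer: 13367659/858 ≈ 15580.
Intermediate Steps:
T = 1/1144 ≈ 0.00087413
O = 703561/143 (O = 8*(-1*(-615) + 1/1144) = 8*(615 + 1/1144) = 8*(703561/1144) = 703561/143 ≈ 4920.0)
B = -703561/858 (B = -⅙*703561/143 = -703561/858 ≈ -820.00)
B*(-11 - 8) = -703561*(-11 - 8)/858 = -703561/858*(-19) = 13367659/858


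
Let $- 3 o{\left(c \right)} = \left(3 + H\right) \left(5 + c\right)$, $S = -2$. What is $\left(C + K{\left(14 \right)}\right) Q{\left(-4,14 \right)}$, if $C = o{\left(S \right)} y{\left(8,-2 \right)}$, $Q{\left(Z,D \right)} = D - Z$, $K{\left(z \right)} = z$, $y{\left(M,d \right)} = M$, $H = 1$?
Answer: $-324$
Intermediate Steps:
$o{\left(c \right)} = - \frac{20}{3} - \frac{4 c}{3}$ ($o{\left(c \right)} = - \frac{\left(3 + 1\right) \left(5 + c\right)}{3} = - \frac{4 \left(5 + c\right)}{3} = - \frac{20 + 4 c}{3} = - \frac{20}{3} - \frac{4 c}{3}$)
$C = -32$ ($C = \left(- \frac{20}{3} - - \frac{8}{3}\right) 8 = \left(- \frac{20}{3} + \frac{8}{3}\right) 8 = \left(-4\right) 8 = -32$)
$\left(C + K{\left(14 \right)}\right) Q{\left(-4,14 \right)} = \left(-32 + 14\right) \left(14 - -4\right) = - 18 \left(14 + 4\right) = \left(-18\right) 18 = -324$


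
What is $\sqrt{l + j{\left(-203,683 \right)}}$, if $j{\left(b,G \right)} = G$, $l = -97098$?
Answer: $i \sqrt{96415} \approx 310.51 i$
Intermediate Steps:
$\sqrt{l + j{\left(-203,683 \right)}} = \sqrt{-97098 + 683} = \sqrt{-96415} = i \sqrt{96415}$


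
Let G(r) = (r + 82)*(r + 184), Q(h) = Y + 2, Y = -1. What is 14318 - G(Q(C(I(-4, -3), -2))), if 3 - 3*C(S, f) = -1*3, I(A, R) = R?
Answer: -1037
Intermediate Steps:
C(S, f) = 2 (C(S, f) = 1 - (-1)*3/3 = 1 - ⅓*(-3) = 1 + 1 = 2)
Q(h) = 1 (Q(h) = -1 + 2 = 1)
G(r) = (82 + r)*(184 + r)
14318 - G(Q(C(I(-4, -3), -2))) = 14318 - (15088 + 1² + 266*1) = 14318 - (15088 + 1 + 266) = 14318 - 1*15355 = 14318 - 15355 = -1037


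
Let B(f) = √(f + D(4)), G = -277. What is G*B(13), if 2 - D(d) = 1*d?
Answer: -277*√11 ≈ -918.71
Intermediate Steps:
D(d) = 2 - d
B(f) = √(-2 + f) (B(f) = √(f + (2 - 1*4)) = √(f + (2 - 4)) = √(f - 2) = √(-2 + f))
G*B(13) = -277*√(-2 + 13) = -277*√11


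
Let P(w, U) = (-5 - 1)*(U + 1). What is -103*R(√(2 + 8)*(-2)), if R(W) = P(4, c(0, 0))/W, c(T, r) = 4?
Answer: -309*√10/2 ≈ -488.57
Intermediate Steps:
P(w, U) = -6 - 6*U (P(w, U) = -6*(1 + U) = -6 - 6*U)
R(W) = -30/W (R(W) = (-6 - 6*4)/W = (-6 - 24)/W = -30/W)
-103*R(√(2 + 8)*(-2)) = -(-3090)/(√(2 + 8)*(-2)) = -(-3090)/(√10*(-2)) = -(-3090)/((-2*√10)) = -(-3090)*(-√10/20) = -309*√10/2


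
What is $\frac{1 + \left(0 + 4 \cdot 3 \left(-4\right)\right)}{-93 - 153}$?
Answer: $\frac{47}{246} \approx 0.19106$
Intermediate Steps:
$\frac{1 + \left(0 + 4 \cdot 3 \left(-4\right)\right)}{-93 - 153} = \frac{1 + \left(0 + 4 \left(-12\right)\right)}{-246} = \left(1 + \left(0 - 48\right)\right) \left(- \frac{1}{246}\right) = \left(1 - 48\right) \left(- \frac{1}{246}\right) = \left(-47\right) \left(- \frac{1}{246}\right) = \frac{47}{246}$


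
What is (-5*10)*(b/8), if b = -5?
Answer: 125/4 ≈ 31.250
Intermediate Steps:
(-5*10)*(b/8) = (-5*10)*(-5/8) = -(-250)/8 = -50*(-5/8) = 125/4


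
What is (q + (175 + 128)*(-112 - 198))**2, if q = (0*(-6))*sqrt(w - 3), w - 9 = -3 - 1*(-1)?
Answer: 8822844900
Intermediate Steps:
w = 7 (w = 9 + (-3 - 1*(-1)) = 9 + (-3 + 1) = 9 - 2 = 7)
q = 0 (q = (0*(-6))*sqrt(7 - 3) = 0*sqrt(4) = 0*2 = 0)
(q + (175 + 128)*(-112 - 198))**2 = (0 + (175 + 128)*(-112 - 198))**2 = (0 + 303*(-310))**2 = (0 - 93930)**2 = (-93930)**2 = 8822844900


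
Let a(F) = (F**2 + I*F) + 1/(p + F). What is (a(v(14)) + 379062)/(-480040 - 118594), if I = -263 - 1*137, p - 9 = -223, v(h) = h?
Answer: -74731599/119726800 ≈ -0.62418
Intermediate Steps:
p = -214 (p = 9 - 223 = -214)
I = -400 (I = -263 - 137 = -400)
a(F) = F**2 + 1/(-214 + F) - 400*F (a(F) = (F**2 - 400*F) + 1/(-214 + F) = F**2 + 1/(-214 + F) - 400*F)
(a(v(14)) + 379062)/(-480040 - 118594) = ((1 + 14**3 - 614*14**2 + 85600*14)/(-214 + 14) + 379062)/(-480040 - 118594) = ((1 + 2744 - 614*196 + 1198400)/(-200) + 379062)/(-598634) = (-(1 + 2744 - 120344 + 1198400)/200 + 379062)*(-1/598634) = (-1/200*1080801 + 379062)*(-1/598634) = (-1080801/200 + 379062)*(-1/598634) = (74731599/200)*(-1/598634) = -74731599/119726800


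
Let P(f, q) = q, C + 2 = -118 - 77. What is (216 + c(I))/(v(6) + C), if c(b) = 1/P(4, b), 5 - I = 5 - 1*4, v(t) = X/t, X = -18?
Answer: -173/160 ≈ -1.0812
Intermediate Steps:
C = -197 (C = -2 + (-118 - 77) = -2 - 195 = -197)
v(t) = -18/t
I = 4 (I = 5 - (5 - 1*4) = 5 - (5 - 4) = 5 - 1*1 = 5 - 1 = 4)
c(b) = 1/b
(216 + c(I))/(v(6) + C) = (216 + 1/4)/(-18/6 - 197) = (216 + ¼)/(-18*⅙ - 197) = 865/(4*(-3 - 197)) = (865/4)/(-200) = (865/4)*(-1/200) = -173/160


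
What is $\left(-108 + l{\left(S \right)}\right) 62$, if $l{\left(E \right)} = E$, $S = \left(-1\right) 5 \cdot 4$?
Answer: $-7936$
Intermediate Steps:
$S = -20$ ($S = \left(-5\right) 4 = -20$)
$\left(-108 + l{\left(S \right)}\right) 62 = \left(-108 - 20\right) 62 = \left(-128\right) 62 = -7936$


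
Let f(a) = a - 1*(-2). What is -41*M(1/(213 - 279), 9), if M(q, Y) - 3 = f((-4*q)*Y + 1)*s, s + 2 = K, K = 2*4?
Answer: -10947/11 ≈ -995.18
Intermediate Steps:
f(a) = 2 + a (f(a) = a + 2 = 2 + a)
K = 8
s = 6 (s = -2 + 8 = 6)
M(q, Y) = 21 - 24*Y*q (M(q, Y) = 3 + (2 + ((-4*q)*Y + 1))*6 = 3 + (2 + (-4*Y*q + 1))*6 = 3 + (2 + (1 - 4*Y*q))*6 = 3 + (3 - 4*Y*q)*6 = 3 + (18 - 24*Y*q) = 21 - 24*Y*q)
-41*M(1/(213 - 279), 9) = -41*(21 - 24*9/(213 - 279)) = -41*(21 - 24*9/(-66)) = -41*(21 - 24*9*(-1/66)) = -41*(21 + 36/11) = -41*267/11 = -10947/11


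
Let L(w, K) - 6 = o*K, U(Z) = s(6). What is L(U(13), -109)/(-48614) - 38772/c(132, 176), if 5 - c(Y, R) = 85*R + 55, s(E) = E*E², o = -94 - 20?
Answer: 424564422/182424035 ≈ 2.3274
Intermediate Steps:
o = -114
s(E) = E³
U(Z) = 216 (U(Z) = 6³ = 216)
L(w, K) = 6 - 114*K
c(Y, R) = -50 - 85*R (c(Y, R) = 5 - (85*R + 55) = 5 - (55 + 85*R) = 5 + (-55 - 85*R) = -50 - 85*R)
L(U(13), -109)/(-48614) - 38772/c(132, 176) = (6 - 114*(-109))/(-48614) - 38772/(-50 - 85*176) = (6 + 12426)*(-1/48614) - 38772/(-50 - 14960) = 12432*(-1/48614) - 38772/(-15010) = -6216/24307 - 38772*(-1/15010) = -6216/24307 + 19386/7505 = 424564422/182424035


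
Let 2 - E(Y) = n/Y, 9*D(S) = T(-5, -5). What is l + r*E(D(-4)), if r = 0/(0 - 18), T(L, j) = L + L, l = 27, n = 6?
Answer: 27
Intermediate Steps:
T(L, j) = 2*L
D(S) = -10/9 (D(S) = (2*(-5))/9 = (⅑)*(-10) = -10/9)
E(Y) = 2 - 6/Y
r = 0 (r = 0/(-18) = 0*(-1/18) = 0)
l + r*E(D(-4)) = 27 + 0*(2 - 6/(-10/9)) = 27 + 0*(2 - 6*(-9/10)) = 27 + 0*(2 + 27/5) = 27 + 0*(37/5) = 27 + 0 = 27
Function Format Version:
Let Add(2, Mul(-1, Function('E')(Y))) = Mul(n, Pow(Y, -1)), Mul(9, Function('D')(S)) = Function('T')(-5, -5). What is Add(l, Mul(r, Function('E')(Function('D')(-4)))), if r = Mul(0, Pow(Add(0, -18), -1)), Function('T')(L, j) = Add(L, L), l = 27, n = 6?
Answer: 27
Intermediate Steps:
Function('T')(L, j) = Mul(2, L)
Function('D')(S) = Rational(-10, 9) (Function('D')(S) = Mul(Rational(1, 9), Mul(2, -5)) = Mul(Rational(1, 9), -10) = Rational(-10, 9))
Function('E')(Y) = Add(2, Mul(-6, Pow(Y, -1))) (Function('E')(Y) = Add(2, Mul(-1, Mul(6, Pow(Y, -1)))) = Add(2, Mul(-6, Pow(Y, -1))))
r = 0 (r = Mul(0, Pow(-18, -1)) = Mul(0, Rational(-1, 18)) = 0)
Add(l, Mul(r, Function('E')(Function('D')(-4)))) = Add(27, Mul(0, Add(2, Mul(-6, Pow(Rational(-10, 9), -1))))) = Add(27, Mul(0, Add(2, Mul(-6, Rational(-9, 10))))) = Add(27, Mul(0, Add(2, Rational(27, 5)))) = Add(27, Mul(0, Rational(37, 5))) = Add(27, 0) = 27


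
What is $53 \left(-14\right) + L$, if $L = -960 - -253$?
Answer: $-1449$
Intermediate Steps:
$L = -707$ ($L = -960 + 253 = -707$)
$53 \left(-14\right) + L = 53 \left(-14\right) - 707 = -742 - 707 = -1449$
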